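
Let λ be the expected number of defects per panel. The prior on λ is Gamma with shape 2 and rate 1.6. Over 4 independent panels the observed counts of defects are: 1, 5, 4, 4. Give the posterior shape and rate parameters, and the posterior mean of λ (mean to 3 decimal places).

Total count ∑xᵢ = 14 over n = 4 panels.
Gamma is conjugate to the Poisson likelihood: posterior is Gamma(shape = 2+14 = 16, rate = 1.6+4 = 5.6).
Posterior mean = shape/rate = 16/5.6 = 2.857.

Posterior: Gamma(shape=16, rate=5.6); mean ≈ 2.857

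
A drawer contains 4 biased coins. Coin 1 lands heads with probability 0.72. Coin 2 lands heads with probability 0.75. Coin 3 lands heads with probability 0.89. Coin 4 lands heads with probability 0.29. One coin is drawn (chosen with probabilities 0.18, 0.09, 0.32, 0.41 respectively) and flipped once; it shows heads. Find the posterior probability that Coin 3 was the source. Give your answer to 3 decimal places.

Tabulate prior·likelihood by source: [1] prior 0.18, lik 0.72, product 0.1296; [2] prior 0.09, lik 0.75, product 0.06750; [3] prior 0.32, lik 0.89, product 0.2848; [4] prior 0.41, lik 0.29, product 0.1189.
Normalizing constant = 0.60080; the posterior for Coin 3 is its product over the sum, 0.2848/0.60080 = 0.474.

Posterior probability ≈ 0.474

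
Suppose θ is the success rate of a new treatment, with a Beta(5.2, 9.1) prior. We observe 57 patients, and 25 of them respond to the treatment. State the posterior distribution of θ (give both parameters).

Posterior: Beta(30.2, 41.1)

The binomial likelihood is conjugate to the Beta prior: with 25 successes and 32 failures, the posterior is Beta(5.2+25, 9.1+32) = Beta(30.2, 41.1).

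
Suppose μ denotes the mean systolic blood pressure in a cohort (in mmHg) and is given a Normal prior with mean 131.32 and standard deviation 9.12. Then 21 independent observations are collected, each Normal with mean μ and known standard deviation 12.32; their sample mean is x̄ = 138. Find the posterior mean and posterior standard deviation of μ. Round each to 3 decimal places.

Posterior mean ≈ 137.466; posterior SD ≈ 2.579

With known σ, the Normal prior is conjugate. Weight on the data is w = (n/σ²)/(n/σ² + 1/τ₀²) = 0.138356/(0.138356+0.0120229) = 0.92005.
Posterior mean = w·x̄ + (1−w)·μ₀ = 0.92005·138 + 0.079951·131.32 = 137.466. Posterior variance = 1/(0.138356+0.0120229) = 6.64987, so SD = 2.579.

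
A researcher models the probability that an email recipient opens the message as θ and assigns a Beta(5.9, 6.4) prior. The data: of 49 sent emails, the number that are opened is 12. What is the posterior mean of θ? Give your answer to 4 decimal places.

Observing 12 successes and 37 failures updates Beta(5.9, 6.4) by adding the success and failure counts to the two shape parameters: α = 5.9+12 = 17.9, β = 6.4+37 = 43.4.
Posterior mean = α/(α+β) = 17.9/61.3 = 0.2920.

Posterior mean ≈ 0.2920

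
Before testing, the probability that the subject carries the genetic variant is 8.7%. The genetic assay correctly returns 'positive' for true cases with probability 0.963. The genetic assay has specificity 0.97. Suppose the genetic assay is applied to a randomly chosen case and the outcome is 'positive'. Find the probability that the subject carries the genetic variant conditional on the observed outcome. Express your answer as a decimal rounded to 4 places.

Let H be the event that the subject carries the genetic variant. P(H) = 0.087, so P(¬H) = 0.913. With E the 'positive' result, P(E|H) = 0.963 and P(E|¬H) = 0.03.
P(E) = 0.963·0.087 + 0.03·0.913 = 0.083781 + 0.027390 = 0.11117.
By Bayes' theorem, P(H|E) = 0.083781 / 0.11117 = 0.7536.

P(H | E) ≈ 0.7536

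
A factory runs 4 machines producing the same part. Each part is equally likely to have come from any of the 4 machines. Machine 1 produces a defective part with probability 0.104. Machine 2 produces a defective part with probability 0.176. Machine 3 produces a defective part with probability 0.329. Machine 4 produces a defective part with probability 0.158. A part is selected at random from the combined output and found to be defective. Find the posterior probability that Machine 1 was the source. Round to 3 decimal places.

Posterior probability ≈ 0.136

P(defective|M1) = 0.104; P(defective|M2) = 0.176; P(defective|M3) = 0.329; P(defective|M4) = 0.158.
Prior × likelihood for each source: 0.25·0.104=0.02600, 0.25·0.176=0.04400, 0.25·0.329=0.08225, 0.25·0.158=0.03950. Summing gives P(defective) = 0.19175.
P(Machine 1 | defective) = 0.02600 / 0.19175 = 0.136.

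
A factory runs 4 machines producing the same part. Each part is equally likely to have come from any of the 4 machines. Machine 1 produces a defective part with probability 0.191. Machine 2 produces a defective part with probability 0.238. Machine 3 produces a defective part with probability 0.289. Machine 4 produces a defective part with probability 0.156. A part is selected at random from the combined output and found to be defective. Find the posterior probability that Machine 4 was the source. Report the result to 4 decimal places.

Posterior probability ≈ 0.1785

Tabulate prior·likelihood by source: [1] prior 0.25, lik 0.191, product 0.04775; [2] prior 0.25, lik 0.238, product 0.05950; [3] prior 0.25, lik 0.289, product 0.07225; [4] prior 0.25, lik 0.156, product 0.03900.
Normalizing constant = 0.21850; the posterior for Machine 4 is its product over the sum, 0.03900/0.21850 = 0.1785.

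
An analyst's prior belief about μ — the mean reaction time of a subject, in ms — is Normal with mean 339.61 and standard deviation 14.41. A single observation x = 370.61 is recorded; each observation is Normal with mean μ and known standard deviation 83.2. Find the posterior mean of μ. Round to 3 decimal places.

Posterior mean ≈ 340.513

With known σ, the Normal prior is conjugate. Weight on the data is w = (n/σ²)/(n/σ² + 1/τ₀²) = 0.00014446/(0.00014446+0.00481584) = 0.029124.
Posterior mean = w·x̄ + (1−w)·μ₀ = 0.029124·370.61 + 0.97088·339.61 = 340.513.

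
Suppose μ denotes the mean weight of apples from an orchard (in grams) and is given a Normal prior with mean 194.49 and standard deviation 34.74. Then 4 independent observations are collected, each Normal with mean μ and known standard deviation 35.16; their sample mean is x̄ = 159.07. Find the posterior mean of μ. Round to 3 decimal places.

With known σ, the Normal prior is conjugate. Weight on the data is w = (n/σ²)/(n/σ² + 1/τ₀²) = 0.00323566/(0.00323566+0.00082859) = 0.79613.
Posterior mean = w·x̄ + (1−w)·μ₀ = 0.79613·159.07 + 0.20387·194.49 = 166.291.

Posterior mean ≈ 166.291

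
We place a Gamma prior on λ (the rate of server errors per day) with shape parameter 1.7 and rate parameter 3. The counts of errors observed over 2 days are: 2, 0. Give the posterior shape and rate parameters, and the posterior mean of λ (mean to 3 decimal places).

Total count ∑xᵢ = 2 over n = 2 days.
Gamma is conjugate to the Poisson likelihood: posterior is Gamma(shape = 1.7+2 = 3.7, rate = 3+2 = 5).
Posterior mean = shape/rate = 3.7/5 = 0.740.

Posterior: Gamma(shape=3.7, rate=5); mean ≈ 0.740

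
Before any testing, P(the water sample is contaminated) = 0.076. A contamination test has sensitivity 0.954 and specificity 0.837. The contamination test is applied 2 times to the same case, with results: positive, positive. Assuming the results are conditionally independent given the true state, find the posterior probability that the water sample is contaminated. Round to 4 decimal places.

Posterior P(H) ≈ 0.7380

With H the event that the water sample is contaminated, the joint likelihood of the observed sequence is P(data|H) = 0.954·0.954 = 0.91012 and P(data|¬H) = 0.163·0.163 = 0.026569.
Bayes: P(H|data) = 0.076·0.91012 / (0.076·0.91012 + 0.924·0.026569) = 0.069169/0.093719 = 0.7380.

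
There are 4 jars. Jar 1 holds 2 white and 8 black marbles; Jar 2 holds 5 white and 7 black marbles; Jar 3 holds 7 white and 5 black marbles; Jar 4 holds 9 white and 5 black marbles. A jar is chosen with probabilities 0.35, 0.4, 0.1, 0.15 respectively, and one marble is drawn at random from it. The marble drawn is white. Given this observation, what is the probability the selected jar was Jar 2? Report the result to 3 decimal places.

Posterior probability ≈ 0.426

P(white|Jar 1) = 0.2; P(white|Jar 2) = 0.4167; P(white|Jar 3) = 0.5833; P(white|Jar 4) = 0.6429.
Prior × likelihood for each source: 0.35·0.2=0.07000, 0.4·0.4167=0.1667, 0.1·0.5833=0.05833, 0.15·0.6429=0.09643. Summing gives P(white) = 0.39143.
P(Jar 2 | white) = 0.1667 / 0.39143 = 0.426.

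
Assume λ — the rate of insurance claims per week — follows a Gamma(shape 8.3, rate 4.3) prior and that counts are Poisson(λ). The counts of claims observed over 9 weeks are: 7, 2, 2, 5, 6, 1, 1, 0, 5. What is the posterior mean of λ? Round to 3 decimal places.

Posterior mean ≈ 2.805

Total count ∑xᵢ = 29 over n = 9 weeks.
Gamma is conjugate to the Poisson likelihood: posterior is Gamma(shape = 8.3+29 = 37.3, rate = 4.3+9 = 13.3).
E[λ | data] = 37.3/13.3 = 2.805.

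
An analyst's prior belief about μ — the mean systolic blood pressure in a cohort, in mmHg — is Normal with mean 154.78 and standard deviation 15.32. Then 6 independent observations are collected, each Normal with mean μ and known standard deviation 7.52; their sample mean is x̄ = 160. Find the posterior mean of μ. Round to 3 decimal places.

Prior precision 1/τ₀² = 1/15.32² = 0.00426071; data precision n/σ² = 6/7.52² = 0.106100.
Posterior precision = 0.00426071 + 0.106100 = 0.110361.
Posterior mean = (0.00426071·154.78 + 0.106100·160) / 0.110361 = 159.798.

Posterior mean ≈ 159.798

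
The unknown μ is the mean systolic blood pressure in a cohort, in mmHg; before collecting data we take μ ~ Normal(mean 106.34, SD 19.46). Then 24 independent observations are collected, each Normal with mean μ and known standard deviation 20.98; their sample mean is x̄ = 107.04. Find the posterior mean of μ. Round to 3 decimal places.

Posterior mean ≈ 107.008

Prior precision 1/τ₀² = 1/19.46² = 0.00264067; data precision n/σ² = 24/20.98² = 0.0545256.
Posterior precision = 0.00264067 + 0.0545256 = 0.0571662.
Posterior mean = (0.00264067·106.34 + 0.0545256·107.04) / 0.0571662 = 107.008.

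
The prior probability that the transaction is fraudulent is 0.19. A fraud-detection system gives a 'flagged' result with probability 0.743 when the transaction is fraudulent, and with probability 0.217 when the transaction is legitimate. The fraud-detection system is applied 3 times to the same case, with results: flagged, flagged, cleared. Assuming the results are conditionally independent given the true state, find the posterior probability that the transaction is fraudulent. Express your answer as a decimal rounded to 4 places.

With H the event that the transaction is fraudulent, the joint likelihood of the observed sequence is P(data|H) = 0.743·0.743·0.257 = 0.14188 and P(data|¬H) = 0.217·0.217·0.783 = 0.036871.
Bayes: P(H|data) = 0.19·0.14188 / (0.19·0.14188 + 0.81·0.036871) = 0.026957/0.056822 = 0.4744.

Posterior P(H) ≈ 0.4744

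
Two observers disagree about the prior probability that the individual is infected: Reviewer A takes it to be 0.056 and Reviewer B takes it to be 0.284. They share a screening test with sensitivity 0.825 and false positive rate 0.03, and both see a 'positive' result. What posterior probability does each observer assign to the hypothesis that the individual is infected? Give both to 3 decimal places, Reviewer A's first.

The likelihood ratio for a 'positive' result is 0.825/0.03 = 27.500.
Reviewer A: prior odds 0.056/0.944 = 0.059322; posterior odds 1.6314; posterior probability 0.620.
Reviewer B: prior odds 0.284/0.716 = 0.39665; posterior odds 10.908; posterior probability 0.916.

Reviewer A: 0.620; Reviewer B: 0.916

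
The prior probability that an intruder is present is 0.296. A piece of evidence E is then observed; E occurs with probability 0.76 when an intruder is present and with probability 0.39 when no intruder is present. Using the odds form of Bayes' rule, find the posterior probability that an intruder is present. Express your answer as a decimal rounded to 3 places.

Posterior probability ≈ 0.450

Prior odds = 0.296/(1−0.296) = 0.42045.
Likelihood ratio for E = 0.76/0.39 = 1.9487.
Posterior odds = prior odds × LR = 0.81935.
Posterior probability = odds/(1+odds) = 0.81935/1.8193 = 0.450.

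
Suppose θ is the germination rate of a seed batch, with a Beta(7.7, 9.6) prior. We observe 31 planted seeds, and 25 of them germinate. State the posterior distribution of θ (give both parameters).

Posterior: Beta(32.7, 15.6)

The binomial likelihood is conjugate to the Beta prior: with 25 successes and 6 failures, the posterior is Beta(7.7+25, 9.6+6) = Beta(32.7, 15.6).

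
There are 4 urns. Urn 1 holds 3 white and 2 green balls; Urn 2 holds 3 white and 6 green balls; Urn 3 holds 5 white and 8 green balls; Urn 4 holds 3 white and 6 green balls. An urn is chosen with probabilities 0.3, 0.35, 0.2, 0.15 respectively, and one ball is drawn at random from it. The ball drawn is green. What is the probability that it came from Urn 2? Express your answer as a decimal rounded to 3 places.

P(green|Urn 1) = 0.4; P(green|Urn 2) = 0.6667; P(green|Urn 3) = 0.6154; P(green|Urn 4) = 0.6667.
Prior × likelihood for each source: 0.3·0.4=0.1200, 0.35·0.6667=0.2333, 0.2·0.6154=0.1231, 0.15·0.6667=0.1000. Summing gives P(green) = 0.57641.
P(Urn 2 | green) = 0.2333 / 0.57641 = 0.405.

Posterior probability ≈ 0.405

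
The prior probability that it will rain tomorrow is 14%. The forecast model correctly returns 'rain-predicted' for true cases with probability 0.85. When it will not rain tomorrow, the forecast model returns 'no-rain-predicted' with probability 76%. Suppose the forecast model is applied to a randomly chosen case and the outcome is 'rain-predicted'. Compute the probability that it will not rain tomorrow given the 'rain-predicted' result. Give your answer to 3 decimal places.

P(¬H | E) ≈ 0.634

Let H be the event that it will rain tomorrow. P(H) = 0.14, so P(¬H) = 0.86. With E the 'rain-predicted' result, P(E|H) = 0.85 and P(E|¬H) = 0.24.
P(E) = 0.85·0.14 + 0.24·0.86 = 0.11900 + 0.20640 = 0.32540.
By Bayes' theorem, P(H|E) = 0.11900 / 0.32540 = 0.366. Hence P(¬H|E) = 1 − 0.366 = 0.634.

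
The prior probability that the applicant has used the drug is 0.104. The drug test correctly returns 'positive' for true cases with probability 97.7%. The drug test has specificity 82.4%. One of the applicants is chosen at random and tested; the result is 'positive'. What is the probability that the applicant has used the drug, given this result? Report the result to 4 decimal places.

Let H be the event that the applicant has used the drug. P(H) = 0.104, so P(¬H) = 0.896. With E the 'positive' result, P(E|H) = 0.977 and P(E|¬H) = 0.176.
P(E) = 0.977·0.104 + 0.176·0.896 = 0.10161 + 0.15770 = 0.25930.
By Bayes' theorem, P(H|E) = 0.10161 / 0.25930 = 0.3918.

P(H | E) ≈ 0.3918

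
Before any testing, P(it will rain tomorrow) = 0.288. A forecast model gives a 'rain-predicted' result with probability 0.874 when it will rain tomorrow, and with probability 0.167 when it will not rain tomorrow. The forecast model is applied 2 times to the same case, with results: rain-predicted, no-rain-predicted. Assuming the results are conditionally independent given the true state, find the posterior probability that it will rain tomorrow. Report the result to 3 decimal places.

Posterior P(H) ≈ 0.243

Let H be the event that it will rain tomorrow; start with P(H) = 0.288. P('rain-predicted'|H) = 0.874, P('rain-predicted'|¬H) = 0.167.
Update on result 1 ('rain-predicted'): P(H) ← 0.874·0.2880 / (0.874·0.2880 + 0.167·0.7120) = 0.25171/0.37062 = 0.6792.
Update on result 2 ('no-rain-predicted'): P(H) ← 0.126·0.6792 / (0.126·0.6792 + 0.833·0.3208) = 0.085576/0.35283 = 0.2425.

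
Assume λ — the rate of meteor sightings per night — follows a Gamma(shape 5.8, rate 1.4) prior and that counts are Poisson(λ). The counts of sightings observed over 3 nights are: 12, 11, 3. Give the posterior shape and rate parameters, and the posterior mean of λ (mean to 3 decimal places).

Posterior: Gamma(shape=31.8, rate=4.4); mean ≈ 7.227

Total count ∑xᵢ = 26 over n = 3 nights.
Gamma is conjugate to the Poisson likelihood: posterior is Gamma(shape = 5.8+26 = 31.8, rate = 1.4+3 = 4.4).
Posterior mean = shape/rate = 31.8/4.4 = 7.227.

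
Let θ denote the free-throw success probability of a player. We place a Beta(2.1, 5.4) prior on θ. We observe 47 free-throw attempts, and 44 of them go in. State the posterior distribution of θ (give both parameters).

Observing 44 successes and 3 failures updates Beta(2.1, 5.4) by adding the success and failure counts to the two shape parameters: α = 2.1+44 = 46.1, β = 5.4+3 = 8.4.

Posterior: Beta(46.1, 8.4)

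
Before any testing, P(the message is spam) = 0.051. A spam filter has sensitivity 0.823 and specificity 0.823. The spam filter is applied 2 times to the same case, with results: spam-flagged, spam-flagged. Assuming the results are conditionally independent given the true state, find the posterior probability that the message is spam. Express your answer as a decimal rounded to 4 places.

Posterior P(H) ≈ 0.5374

With H the event that the message is spam, the joint likelihood of the observed sequence is P(data|H) = 0.823·0.823 = 0.67733 and P(data|¬H) = 0.177·0.177 = 0.031329.
Bayes: P(H|data) = 0.051·0.67733 / (0.051·0.67733 + 0.949·0.031329) = 0.034544/0.064275 = 0.5374.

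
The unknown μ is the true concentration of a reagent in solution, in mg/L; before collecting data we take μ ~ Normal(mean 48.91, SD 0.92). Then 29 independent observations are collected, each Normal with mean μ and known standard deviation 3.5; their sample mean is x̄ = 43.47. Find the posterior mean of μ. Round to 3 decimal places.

With known σ, the Normal prior is conjugate. Weight on the data is w = (n/σ²)/(n/σ² + 1/τ₀²) = 2.36735/(2.36735+1.18147) = 0.66708.
Posterior mean = w·x̄ + (1−w)·μ₀ = 0.66708·43.47 + 0.33292·48.91 = 45.281.

Posterior mean ≈ 45.281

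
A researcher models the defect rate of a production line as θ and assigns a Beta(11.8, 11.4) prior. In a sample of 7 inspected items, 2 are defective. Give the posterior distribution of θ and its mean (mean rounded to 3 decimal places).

Posterior: Beta(13.8, 16.4); mean ≈ 0.457

The binomial likelihood is conjugate to the Beta prior: with 2 successes and 5 failures, the posterior is Beta(11.8+2, 11.4+5) = Beta(13.8, 16.4).
Posterior mean = α/(α+β) = 13.8/30.2 = 0.457.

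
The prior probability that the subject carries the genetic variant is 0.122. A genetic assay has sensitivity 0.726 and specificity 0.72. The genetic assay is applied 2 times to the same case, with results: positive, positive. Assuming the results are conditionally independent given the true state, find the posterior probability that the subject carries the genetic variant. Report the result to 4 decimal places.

Posterior P(H) ≈ 0.4830

Let H be the event that the subject carries the genetic variant; start with P(H) = 0.122. P('positive'|H) = 0.726, P('positive'|¬H) = 0.28.
Update on result 1 ('positive'): P(H) ← 0.726·0.1220 / (0.726·0.1220 + 0.28·0.8780) = 0.088572/0.33441 = 0.2649.
Update on result 2 ('positive'): P(H) ← 0.726·0.2649 / (0.726·0.2649 + 0.28·0.7351) = 0.19229/0.39813 = 0.4830.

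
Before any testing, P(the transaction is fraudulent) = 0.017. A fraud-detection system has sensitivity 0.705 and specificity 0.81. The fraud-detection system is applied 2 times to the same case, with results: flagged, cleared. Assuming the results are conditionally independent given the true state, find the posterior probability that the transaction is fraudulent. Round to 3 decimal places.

Posterior P(H) ≈ 0.023

Let H be the event that the transaction is fraudulent; start with P(H) = 0.017. P('flagged'|H) = 0.705, P('flagged'|¬H) = 0.19.
Update on result 1 ('flagged'): P(H) ← 0.705·0.0170 / (0.705·0.0170 + 0.19·0.9830) = 0.011985/0.19875 = 0.0603.
Update on result 2 ('cleared'): P(H) ← 0.295·0.0603 / (0.295·0.0603 + 0.81·0.9397) = 0.017789/0.77895 = 0.0228.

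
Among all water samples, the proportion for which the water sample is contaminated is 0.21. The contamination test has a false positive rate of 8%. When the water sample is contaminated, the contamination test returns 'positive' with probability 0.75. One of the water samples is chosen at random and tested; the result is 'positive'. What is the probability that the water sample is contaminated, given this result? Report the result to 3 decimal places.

Write H for 'the water sample is contaminated'. Prior odds H:¬H = 0.21/0.79 = 0.26582. For the 'positive' outcome, the likelihood ratio is 0.75/0.08 = 9.3750.
Posterior odds = 0.26582 × 9.3750 = 2.4921, so P(H|E) = 2.4921/(1+2.4921) = 0.714.

P(H | E) ≈ 0.714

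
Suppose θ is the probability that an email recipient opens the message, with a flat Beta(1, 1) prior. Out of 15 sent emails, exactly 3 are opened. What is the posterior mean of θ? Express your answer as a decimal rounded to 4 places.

Observing 3 successes and 12 failures updates Beta(1, 1) by adding the success and failure counts to the two shape parameters: α = 1+3 = 4, β = 1+12 = 13.
E[θ | data] = 4/(4+13) = 0.2353.

Posterior mean ≈ 0.2353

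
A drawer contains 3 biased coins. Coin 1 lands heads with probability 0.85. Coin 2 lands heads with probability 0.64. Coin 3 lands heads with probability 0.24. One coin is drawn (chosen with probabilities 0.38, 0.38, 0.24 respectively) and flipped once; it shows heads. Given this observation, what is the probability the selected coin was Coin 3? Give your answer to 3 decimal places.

Posterior probability ≈ 0.092

Tabulate prior·likelihood by source: [1] prior 0.38, lik 0.85, product 0.3230; [2] prior 0.38, lik 0.64, product 0.2432; [3] prior 0.24, lik 0.24, product 0.05760.
Normalizing constant = 0.62380; the posterior for Coin 3 is its product over the sum, 0.05760/0.62380 = 0.092.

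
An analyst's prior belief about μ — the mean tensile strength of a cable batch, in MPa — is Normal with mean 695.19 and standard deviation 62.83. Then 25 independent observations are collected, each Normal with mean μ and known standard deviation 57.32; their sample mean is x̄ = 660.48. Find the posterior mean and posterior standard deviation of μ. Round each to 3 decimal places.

Posterior mean ≈ 661.598; posterior SD ≈ 11.278

With known σ, the Normal prior is conjugate. Weight on the data is w = (n/σ²)/(n/σ² + 1/τ₀²) = 0.00760900/(0.00760900+0.00025332) = 0.96778.
Posterior mean = w·x̄ + (1−w)·μ₀ = 0.96778·660.48 + 0.032219·695.19 = 661.598. Posterior variance = 1/(0.00760900+0.00025332) = 127.189, so SD = 11.278.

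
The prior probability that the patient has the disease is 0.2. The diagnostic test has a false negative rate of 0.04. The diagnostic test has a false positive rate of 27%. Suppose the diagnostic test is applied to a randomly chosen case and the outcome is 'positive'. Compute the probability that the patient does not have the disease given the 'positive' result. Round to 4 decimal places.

P(¬H | E) ≈ 0.5294

Let H be the event that the patient has the disease. P(H) = 0.2, so P(¬H) = 0.8. With E the 'positive' result, P(E|H) = 0.96 and P(E|¬H) = 0.27.
P(E) = 0.96·0.2 + 0.27·0.8 = 0.19200 + 0.21600 = 0.40800.
By Bayes' theorem, P(H|E) = 0.19200 / 0.40800 = 0.4706. Hence P(¬H|E) = 1 − 0.4706 = 0.5294.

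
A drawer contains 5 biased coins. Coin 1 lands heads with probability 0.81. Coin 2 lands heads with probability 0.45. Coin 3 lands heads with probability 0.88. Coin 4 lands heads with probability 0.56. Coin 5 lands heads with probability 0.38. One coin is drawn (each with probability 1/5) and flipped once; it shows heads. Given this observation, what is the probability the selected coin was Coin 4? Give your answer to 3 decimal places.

Posterior probability ≈ 0.182

P(heads|C1) = 0.81; P(heads|C2) = 0.45; P(heads|C3) = 0.88; P(heads|C4) = 0.56; P(heads|C5) = 0.38.
Prior × likelihood for each source: 0.2·0.81=0.1620, 0.2·0.45=0.09000, 0.2·0.88=0.1760, 0.2·0.56=0.1120, 0.2·0.38=0.07600. Summing gives P(heads) = 0.61600.
P(Coin 4 | heads) = 0.1120 / 0.61600 = 0.182.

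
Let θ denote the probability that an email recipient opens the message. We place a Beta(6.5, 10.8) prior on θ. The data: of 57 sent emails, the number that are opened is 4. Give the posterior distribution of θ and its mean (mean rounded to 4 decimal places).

The binomial likelihood is conjugate to the Beta prior: with 4 successes and 53 failures, the posterior is Beta(6.5+4, 10.8+53) = Beta(10.5, 63.8).
E[θ | data] = 10.5/(10.5+63.8) = 0.1413.

Posterior: Beta(10.5, 63.8); mean ≈ 0.1413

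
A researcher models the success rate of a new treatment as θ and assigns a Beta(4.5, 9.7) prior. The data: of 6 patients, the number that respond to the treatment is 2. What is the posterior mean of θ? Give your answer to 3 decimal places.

Posterior mean ≈ 0.322

Observing 2 successes and 4 failures updates Beta(4.5, 9.7) by adding the success and failure counts to the two shape parameters: α = 4.5+2 = 6.5, β = 9.7+4 = 13.7.
E[θ | data] = 6.5/(6.5+13.7) = 0.322.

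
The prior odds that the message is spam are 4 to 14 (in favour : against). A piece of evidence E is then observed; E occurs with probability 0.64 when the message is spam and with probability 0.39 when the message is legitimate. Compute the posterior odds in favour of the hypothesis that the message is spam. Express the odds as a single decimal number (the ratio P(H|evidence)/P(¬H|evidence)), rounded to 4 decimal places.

Prior odds = 4/14 = 0.28571.
Likelihood ratio for E = 0.64/0.39 = 1.6410.
Posterior odds = prior odds × LR = 0.46886.

Posterior odds ≈ 0.4689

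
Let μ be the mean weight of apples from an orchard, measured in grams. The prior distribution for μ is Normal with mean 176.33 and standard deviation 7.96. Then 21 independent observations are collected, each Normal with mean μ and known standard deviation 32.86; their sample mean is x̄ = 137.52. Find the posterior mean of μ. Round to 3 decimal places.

Prior precision 1/τ₀² = 1/7.96² = 0.0157824; data precision n/σ² = 21/32.86² = 0.0194484.
Posterior precision = 0.0157824 + 0.0194484 = 0.0352308.
Posterior mean = (0.0157824·176.33 + 0.0194484·137.52) / 0.0352308 = 154.906.

Posterior mean ≈ 154.906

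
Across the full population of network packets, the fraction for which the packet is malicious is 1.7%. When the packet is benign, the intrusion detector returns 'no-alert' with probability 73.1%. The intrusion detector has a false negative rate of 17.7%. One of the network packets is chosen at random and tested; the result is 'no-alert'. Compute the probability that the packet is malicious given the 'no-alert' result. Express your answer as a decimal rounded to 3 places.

Let H be the event that the packet is malicious. P(H) = 0.017, so P(¬H) = 0.983. With E the 'no-alert' result, P(E|H) = 0.177 and P(E|¬H) = 0.731.
P(E) = 0.177·0.017 + 0.731·0.983 = 0.0030090 + 0.71857 = 0.72158.
By Bayes' theorem, P(H|E) = 0.0030090 / 0.72158 = 0.004.

P(H | E) ≈ 0.004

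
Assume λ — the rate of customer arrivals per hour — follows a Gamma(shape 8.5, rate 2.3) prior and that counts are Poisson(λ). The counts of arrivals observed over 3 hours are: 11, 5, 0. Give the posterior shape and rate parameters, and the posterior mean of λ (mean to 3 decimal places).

Total count ∑xᵢ = 16 over n = 3 hours.
Gamma is conjugate to the Poisson likelihood: posterior is Gamma(shape = 8.5+16 = 24.5, rate = 2.3+3 = 5.3).
Posterior mean = shape/rate = 24.5/5.3 = 4.623.

Posterior: Gamma(shape=24.5, rate=5.3); mean ≈ 4.623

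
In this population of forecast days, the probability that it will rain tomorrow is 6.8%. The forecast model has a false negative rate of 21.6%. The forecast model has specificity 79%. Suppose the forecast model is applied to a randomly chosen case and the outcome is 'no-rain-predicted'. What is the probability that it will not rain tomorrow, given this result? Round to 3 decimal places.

P(¬H | E) ≈ 0.980

Let H be the event that it will rain tomorrow. P(H) = 0.068, so P(¬H) = 0.932. With E the 'no-rain-predicted' result, P(E|H) = 0.216 and P(E|¬H) = 0.79.
P(E) = 0.216·0.068 + 0.79·0.932 = 0.014688 + 0.73628 = 0.75097.
By Bayes' theorem, P(H|E) = 0.014688 / 0.75097 = 0.020. Hence P(¬H|E) = 1 − 0.020 = 0.980.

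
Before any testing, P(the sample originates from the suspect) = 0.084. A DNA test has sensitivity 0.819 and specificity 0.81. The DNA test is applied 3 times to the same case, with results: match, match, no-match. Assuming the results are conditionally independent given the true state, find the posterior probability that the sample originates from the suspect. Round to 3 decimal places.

Let H be the event that the sample originates from the suspect; start with P(H) = 0.084. P('match'|H) = 0.819, P('match'|¬H) = 0.19.
Update on result 1 ('match'): P(H) ← 0.819·0.0840 / (0.819·0.0840 + 0.19·0.9160) = 0.068796/0.24284 = 0.2833.
Update on result 2 ('match'): P(H) ← 0.819·0.2833 / (0.819·0.2833 + 0.19·0.7167) = 0.23202/0.36820 = 0.6302.
Update on result 3 ('no-match'): P(H) ← 0.181·0.6302 / (0.181·0.6302 + 0.81·0.3698) = 0.11406/0.41363 = 0.2758.

Posterior P(H) ≈ 0.276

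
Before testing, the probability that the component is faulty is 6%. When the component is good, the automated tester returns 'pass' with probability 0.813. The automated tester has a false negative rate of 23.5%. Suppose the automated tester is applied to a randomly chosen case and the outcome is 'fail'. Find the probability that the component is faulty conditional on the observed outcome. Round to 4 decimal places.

P(H | E) ≈ 0.2071

Write H for 'the component is faulty'. Prior odds H:¬H = 0.06/0.94 = 0.063830. For the 'fail' outcome, the likelihood ratio is 0.765/0.187 = 4.0909.
Posterior odds = 0.063830 × 4.0909 = 0.26112, so P(H|E) = 0.26112/(1+0.26112) = 0.2071.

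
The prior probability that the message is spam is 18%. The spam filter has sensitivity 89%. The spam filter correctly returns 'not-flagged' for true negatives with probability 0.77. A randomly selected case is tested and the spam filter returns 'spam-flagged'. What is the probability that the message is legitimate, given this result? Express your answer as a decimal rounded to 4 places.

Write H for 'the message is spam'. Prior odds H:¬H = 0.18/0.82 = 0.21951. For the 'spam-flagged' outcome, the likelihood ratio is 0.89/0.23 = 3.8696.
Posterior odds = 0.21951 × 3.8696 = 0.84942, so P(H|E) = 0.84942/(1+0.84942) = 0.4593. Then P(¬H|E) = 1 − 0.4593 = 0.5407.

P(¬H | E) ≈ 0.5407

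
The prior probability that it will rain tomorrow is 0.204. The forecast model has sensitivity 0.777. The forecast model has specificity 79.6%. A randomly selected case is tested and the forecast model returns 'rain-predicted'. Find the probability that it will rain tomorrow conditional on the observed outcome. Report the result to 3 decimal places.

Let H be the event that it will rain tomorrow. P(H) = 0.204, so P(¬H) = 0.796. With E the 'rain-predicted' result, P(E|H) = 0.777 and P(E|¬H) = 0.204.
P(E) = 0.777·0.204 + 0.204·0.796 = 0.15851 + 0.16238 = 0.32089.
By Bayes' theorem, P(H|E) = 0.15851 / 0.32089 = 0.494.

P(H | E) ≈ 0.494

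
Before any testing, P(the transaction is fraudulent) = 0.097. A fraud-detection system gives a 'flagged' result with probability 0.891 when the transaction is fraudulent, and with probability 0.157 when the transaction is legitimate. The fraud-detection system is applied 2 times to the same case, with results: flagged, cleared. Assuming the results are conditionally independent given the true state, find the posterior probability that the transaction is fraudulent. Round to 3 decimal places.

Let H be the event that the transaction is fraudulent; start with P(H) = 0.097. P('flagged'|H) = 0.891, P('flagged'|¬H) = 0.157.
Update on result 1 ('flagged'): P(H) ← 0.891·0.0970 / (0.891·0.0970 + 0.157·0.9030) = 0.086427/0.22820 = 0.3787.
Update on result 2 ('cleared'): P(H) ← 0.109·0.3787 / (0.109·0.3787 + 0.843·0.6213) = 0.041282/0.56501 = 0.0731.

Posterior P(H) ≈ 0.073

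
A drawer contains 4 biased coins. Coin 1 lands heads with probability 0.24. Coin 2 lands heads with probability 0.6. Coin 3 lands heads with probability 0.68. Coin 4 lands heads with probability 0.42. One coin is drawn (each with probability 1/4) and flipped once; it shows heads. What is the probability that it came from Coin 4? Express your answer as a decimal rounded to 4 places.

P(heads|C1) = 0.24; P(heads|C2) = 0.6; P(heads|C3) = 0.68; P(heads|C4) = 0.42.
Prior × likelihood for each source: 0.25·0.24=0.06000, 0.25·0.6=0.1500, 0.25·0.68=0.1700, 0.25·0.42=0.1050. Summing gives P(heads) = 0.48500.
P(Coin 4 | heads) = 0.1050 / 0.48500 = 0.2165.

Posterior probability ≈ 0.2165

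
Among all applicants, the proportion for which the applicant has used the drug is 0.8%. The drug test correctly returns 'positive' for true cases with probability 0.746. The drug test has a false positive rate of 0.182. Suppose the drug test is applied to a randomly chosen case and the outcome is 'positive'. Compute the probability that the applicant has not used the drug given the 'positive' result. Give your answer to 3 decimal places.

P(¬H | E) ≈ 0.968

Write H for 'the applicant has used the drug'. Prior odds H:¬H = 0.008/0.992 = 0.0080645. For the 'positive' outcome, the likelihood ratio is 0.746/0.182 = 4.0989.
Posterior odds = 0.0080645 × 4.0989 = 0.033056, so P(H|E) = 0.033056/(1+0.033056) = 0.032. Then P(¬H|E) = 1 − 0.032 = 0.968.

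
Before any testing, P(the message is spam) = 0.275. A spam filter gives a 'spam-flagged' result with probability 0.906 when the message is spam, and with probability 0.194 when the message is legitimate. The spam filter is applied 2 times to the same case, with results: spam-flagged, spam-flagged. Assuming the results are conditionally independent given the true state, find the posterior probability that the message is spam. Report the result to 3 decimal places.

Let H be the event that the message is spam; start with P(H) = 0.275. P('spam-flagged'|H) = 0.906, P('spam-flagged'|¬H) = 0.194.
Update on result 1 ('spam-flagged'): P(H) ← 0.906·0.2750 / (0.906·0.2750 + 0.194·0.7250) = 0.24915/0.38980 = 0.6392.
Update on result 2 ('spam-flagged'): P(H) ← 0.906·0.6392 / (0.906·0.6392 + 0.194·0.3608) = 0.57909/0.64909 = 0.8922.

Posterior P(H) ≈ 0.892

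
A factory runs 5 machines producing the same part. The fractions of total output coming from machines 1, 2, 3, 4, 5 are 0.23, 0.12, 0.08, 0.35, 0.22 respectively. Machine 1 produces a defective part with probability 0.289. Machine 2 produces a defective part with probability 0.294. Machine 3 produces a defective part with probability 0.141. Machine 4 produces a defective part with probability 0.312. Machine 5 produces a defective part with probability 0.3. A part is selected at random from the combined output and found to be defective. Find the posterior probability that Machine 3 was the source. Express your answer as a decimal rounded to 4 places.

P(defective|M1) = 0.289; P(defective|M2) = 0.294; P(defective|M3) = 0.141; P(defective|M4) = 0.312; P(defective|M5) = 0.3.
Prior × likelihood for each source: 0.23·0.289=0.06647, 0.12·0.294=0.03528, 0.08·0.141=0.01128, 0.35·0.312=0.1092, 0.22·0.3=0.06600. Summing gives P(defective) = 0.28823.
P(Machine 3 | defective) = 0.01128 / 0.28823 = 0.0391.

Posterior probability ≈ 0.0391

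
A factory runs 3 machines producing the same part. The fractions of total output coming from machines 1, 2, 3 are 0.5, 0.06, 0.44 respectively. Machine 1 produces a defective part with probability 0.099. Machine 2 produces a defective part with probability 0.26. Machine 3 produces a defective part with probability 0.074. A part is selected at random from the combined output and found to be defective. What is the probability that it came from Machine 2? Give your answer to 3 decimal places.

Posterior probability ≈ 0.160

Tabulate prior·likelihood by source: [1] prior 0.5, lik 0.099, product 0.04950; [2] prior 0.06, lik 0.26, product 0.01560; [3] prior 0.44, lik 0.074, product 0.03256.
Normalizing constant = 0.097660; the posterior for Machine 2 is its product over the sum, 0.01560/0.097660 = 0.160.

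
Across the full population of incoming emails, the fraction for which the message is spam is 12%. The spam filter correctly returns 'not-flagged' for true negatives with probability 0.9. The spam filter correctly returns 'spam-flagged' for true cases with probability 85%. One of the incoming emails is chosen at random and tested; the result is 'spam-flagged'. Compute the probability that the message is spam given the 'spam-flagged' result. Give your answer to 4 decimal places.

P(H | E) ≈ 0.5368

Let H be the event that the message is spam. P(H) = 0.12, so P(¬H) = 0.88. With E the 'spam-flagged' result, P(E|H) = 0.85 and P(E|¬H) = 0.1.
P(E) = 0.85·0.12 + 0.1·0.88 = 0.10200 + 0.088000 = 0.19000.
By Bayes' theorem, P(H|E) = 0.10200 / 0.19000 = 0.5368.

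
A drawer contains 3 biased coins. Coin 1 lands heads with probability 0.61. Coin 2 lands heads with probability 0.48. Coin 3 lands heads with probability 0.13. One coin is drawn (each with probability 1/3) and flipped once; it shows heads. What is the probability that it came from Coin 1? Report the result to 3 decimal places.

Posterior probability ≈ 0.500

Tabulate prior·likelihood by source: [1] prior 0.333333, lik 0.61, product 0.2033; [2] prior 0.333333, lik 0.48, product 0.1600; [3] prior 0.333333, lik 0.13, product 0.04333.
Normalizing constant = 0.40667; the posterior for Coin 1 is its product over the sum, 0.2033/0.40667 = 0.500.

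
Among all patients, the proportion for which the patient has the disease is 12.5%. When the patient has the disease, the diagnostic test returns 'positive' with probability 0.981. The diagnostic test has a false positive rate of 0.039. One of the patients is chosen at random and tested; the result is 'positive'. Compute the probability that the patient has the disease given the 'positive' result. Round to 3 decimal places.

P(H | E) ≈ 0.782

Let H be the event that the patient has the disease. P(H) = 0.125, so P(¬H) = 0.875. With E the 'positive' result, P(E|H) = 0.981 and P(E|¬H) = 0.039.
P(E) = 0.981·0.125 + 0.039·0.875 = 0.12262 + 0.034125 = 0.15675.
By Bayes' theorem, P(H|E) = 0.12262 / 0.15675 = 0.782.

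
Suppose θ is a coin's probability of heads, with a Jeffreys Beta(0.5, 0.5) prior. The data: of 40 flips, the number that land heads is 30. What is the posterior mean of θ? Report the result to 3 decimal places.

The binomial likelihood is conjugate to the Beta prior: with 30 successes and 10 failures, the posterior is Beta(0.5+30, 0.5+10) = Beta(30.5, 10.5).
Posterior mean = α/(α+β) = 30.5/41 = 0.744.

Posterior mean ≈ 0.744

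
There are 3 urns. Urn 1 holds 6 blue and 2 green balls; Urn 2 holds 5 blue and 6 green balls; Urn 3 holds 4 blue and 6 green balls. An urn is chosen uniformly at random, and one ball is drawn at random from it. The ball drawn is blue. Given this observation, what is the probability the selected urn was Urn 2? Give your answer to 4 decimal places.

Tabulate prior·likelihood by source: [1] prior 0.333333, lik 0.75, product 0.2500; [2] prior 0.333333, lik 0.4545, product 0.1515; [3] prior 0.333333, lik 0.4, product 0.1333.
Normalizing constant = 0.53485; the posterior for Urn 2 is its product over the sum, 0.1515/0.53485 = 0.2833.

Posterior probability ≈ 0.2833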